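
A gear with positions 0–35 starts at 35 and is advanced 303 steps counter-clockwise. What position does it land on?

20

303 − 8·36 = 15, so 303 ≡ 15 (mod 36).
(35 − 15) mod 36 = 20.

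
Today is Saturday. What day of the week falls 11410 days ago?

Saturday

11410 = 1630·7 + 0, so 11410 mod 7 = 0.
Saturday − 0 days → Saturday.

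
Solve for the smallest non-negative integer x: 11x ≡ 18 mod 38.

The inverse of 11 mod 38 is 7 (since 11·7 = 77 ≡ 1).
Multiplying both sides by 7: x ≡ 7·18 = 126 ≡ 12 (mod 38).

12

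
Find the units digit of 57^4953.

Powers of 7 mod 10 repeat with period 4: 7, 9, 3, 1.
4953 leaves remainder 1 on division by 4, so 57^4953 ends in 7.

7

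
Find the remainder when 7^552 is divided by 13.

1

Square-and-reduce mod 13: 7^1≡7, 7^2≡10, 7^4≡9, 7^8≡3, 7^16≡9, 7^32≡3, 7^64≡9, 7^128≡3, 7^256≡9, 7^512≡3.
Since 552 = 8 + 32 + 512 in binary, 7^552 ≡ 3·3·3 ≡ 1 (mod 13).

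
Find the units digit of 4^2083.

4

Last digits of 4^n: 4, 6 (period 2).
2083 leaves remainder 1 on division by 2, so 4^2083 ends in 4.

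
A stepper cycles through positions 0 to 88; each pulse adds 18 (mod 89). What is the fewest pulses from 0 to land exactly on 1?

18·5 = 90 = 1·89 + 1, so 18⁻¹ ≡ 5 (mod 89).

5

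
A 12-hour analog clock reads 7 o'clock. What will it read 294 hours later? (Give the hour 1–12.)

1

Dividing 294 by 12 gives quotient 24 and remainder 6.
7 + 6 → 1 on a 12-hour dial.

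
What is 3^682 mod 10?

The units digit of 3^n cycles with period 4: 3, 9, 7, 1, …
682 mod 4 = 2, so the last digit matches 3^2 = 9.

9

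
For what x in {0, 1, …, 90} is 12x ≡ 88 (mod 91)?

The inverse of 12 mod 91 is 38 (since 12·38 = 456 ≡ 1).
Multiplying both sides by 38: x ≡ 38·88 = 3344 ≡ 68 (mod 91).
Check: 12·68 = 816 = 8·91 + 88.

68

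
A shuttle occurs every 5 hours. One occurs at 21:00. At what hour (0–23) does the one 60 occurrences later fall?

9

60·5 = 300.
300 − 12·24 = 12, so 300 ≡ 12 (mod 24).
(21 + 12) mod 24 = 9.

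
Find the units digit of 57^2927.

3

Last digits of 7^n: 7, 9, 3, 1 (period 4).
2927 mod 4 = 3, so the last digit matches 7^3 = 3.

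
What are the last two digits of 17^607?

73

By repeated squaring mod 100: 17^1≡17, 17^2≡89, 17^4≡21, 17^8≡41, 17^16≡81, 17^32≡61, 17^64≡21, 17^128≡41, 17^256≡81, 17^512≡61.
Since 607 = 1 + 2 + 4 + 8 + 16 + 64 + 512 in binary, 17^607 ≡ 17·89·21·41·81·21·61 ≡ 73 (mod 100).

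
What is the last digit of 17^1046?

9

Powers of 7 mod 10 repeat with period 4: 7, 9, 3, 1.
1046 mod 4 = 2, so the last digit matches 7^2 = 9.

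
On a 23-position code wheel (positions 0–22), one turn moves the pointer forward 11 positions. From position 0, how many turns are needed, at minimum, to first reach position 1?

11·21 = 231 = 10·23 + 1, so 11⁻¹ ≡ 21 (mod 23).

21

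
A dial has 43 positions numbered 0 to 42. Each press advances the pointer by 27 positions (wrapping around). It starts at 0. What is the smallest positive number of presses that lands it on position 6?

27⁻¹ ≡ 8 (mod 43) because 27·8 = 216 = 5·43 + 1.
Multiplying both sides by 8: x ≡ 8·6 = 48 ≡ 5 (mod 43).

5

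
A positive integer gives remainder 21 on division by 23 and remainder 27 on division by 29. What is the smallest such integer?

665

x ≡ 21 (mod 23) gives x ∈ {21, 44, 67, 90, 113, 136, 159, 182, …}.
The first of these with x mod 29 = 27 is 665.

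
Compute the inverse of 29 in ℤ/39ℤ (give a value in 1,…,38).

35

39 = 1·29 + 10
29 = 2·10 + 9
10 = 1·9 + 1
9 = 9·1 + 0
Back-substituting gives 29·35 ≡ 1 (mod 39).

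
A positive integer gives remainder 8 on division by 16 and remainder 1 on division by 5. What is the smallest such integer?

x ≡ 1 (mod 5) gives x ∈ {1, 6, 11, 16, 21, 26, 31, 36, …}.
The first of these with x mod 16 = 8 is 56.

56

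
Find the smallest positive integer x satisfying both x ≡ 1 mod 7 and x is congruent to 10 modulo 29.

x ≡ 1 (mod 7) gives x ∈ {1, 8, 15, 22, 29, 36, 43, 50, …}.
The first of these with x mod 29 = 10 is 155.

155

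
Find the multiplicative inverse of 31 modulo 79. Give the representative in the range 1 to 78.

31·51 = 1581 = 20·79 + 1, so 31⁻¹ ≡ 51 (mod 79).

51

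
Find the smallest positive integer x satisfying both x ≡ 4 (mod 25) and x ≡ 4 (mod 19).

4

Since 19·4 ≡ 1 (mod 25), take x = 4 + 19·((4−4)·4 mod 25) = 4 + 19·0 = 4.
Check: 4 mod 25 = 4, 4 mod 19 = 4.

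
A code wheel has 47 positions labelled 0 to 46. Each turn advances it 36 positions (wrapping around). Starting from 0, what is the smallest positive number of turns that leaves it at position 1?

47 = 1·36 + 11
36 = 3·11 + 3
11 = 3·3 + 2
3 = 1·2 + 1
2 = 2·1 + 0
Back-substituting gives 36·17 ≡ 1 (mod 47).

17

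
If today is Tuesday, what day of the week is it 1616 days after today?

Monday

Dividing 1616 by 7 gives quotient 230 and remainder 6.
Tuesday + 6 days → Monday.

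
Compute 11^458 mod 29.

Square-and-reduce mod 29: 11^1≡11, 11^2≡5, 11^4≡25, 11^8≡16, 11^16≡24, 11^32≡25, 11^64≡16, 11^128≡24, 11^256≡25.
458 = 2 + 8 + 64 + 128 + 256, so 11^458 ≡ 5·16·16·24·25 ≡ 22 (mod 29).

22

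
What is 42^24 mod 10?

Powers of 2 mod 10 repeat with period 4: 2, 4, 8, 6.
24 mod 4 = 0, so the last digit matches 2^4 = 6.

6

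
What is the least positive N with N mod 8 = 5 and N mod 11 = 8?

Since 11·3 ≡ 1 (mod 8), take x = 8 + 11·((5−8)·3 mod 8) = 8 + 11·7 = 85.
Check: 85 mod 8 = 5, 85 mod 11 = 8.

85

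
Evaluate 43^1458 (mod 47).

25

Successive squares of 43 mod 47: 43^1≡43, 43^2≡16, 43^4≡21, 43^8≡18, 43^16≡42, 43^32≡25, 43^64≡14, 43^128≡8, 43^256≡17, 43^512≡7, 43^1024≡2.
1458 = 2 + 16 + 32 + 128 + 256 + 1024, so 43^1458 ≡ 16·42·25·8·17·2 ≡ 25 (mod 47).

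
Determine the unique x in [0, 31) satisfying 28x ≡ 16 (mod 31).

5

28⁻¹ ≡ 10 (mod 31) because 28·10 = 280 = 9·31 + 1.
So x ≡ 10·16 = 160 ≡ 5 (mod 31).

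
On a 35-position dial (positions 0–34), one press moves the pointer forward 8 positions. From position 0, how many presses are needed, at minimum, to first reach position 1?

22

35 = 4·8 + 3
8 = 2·3 + 2
3 = 1·2 + 1
2 = 2·1 + 0
Back-substituting gives 8·22 ≡ 1 (mod 35).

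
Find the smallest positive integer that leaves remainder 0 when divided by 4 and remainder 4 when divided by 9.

x ≡ 0 (mod 4) gives x ∈ {0, 4}.
The first of these with x mod 9 = 4 is 4.

4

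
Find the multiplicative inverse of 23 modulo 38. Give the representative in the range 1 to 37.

5

38 = 1·23 + 15
23 = 1·15 + 8
15 = 1·8 + 7
8 = 1·7 + 1
7 = 7·1 + 0
Back-substituting gives 23·5 ≡ 1 (mod 38).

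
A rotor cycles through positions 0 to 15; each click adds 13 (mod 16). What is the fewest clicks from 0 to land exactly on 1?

13·5 = 65 = 4·16 + 1, so 13⁻¹ ≡ 5 (mod 16).

5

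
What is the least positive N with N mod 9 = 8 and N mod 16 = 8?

Since 16·4 ≡ 1 (mod 9), take x = 8 + 16·((8−8)·4 mod 9) = 8 + 16·0 = 8.
Check: 8 mod 9 = 8, 8 mod 16 = 8.

8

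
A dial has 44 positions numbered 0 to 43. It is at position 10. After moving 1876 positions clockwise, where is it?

38

1876 = 42·44 + 28, so 1876 mod 44 = 28.
(10 + 28) mod 44 = 38.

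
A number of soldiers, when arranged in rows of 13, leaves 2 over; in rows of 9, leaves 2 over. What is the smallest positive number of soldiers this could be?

Since 9·3 ≡ 1 (mod 13), take x = 2 + 9·((2−2)·3 mod 13) = 2 + 9·0 = 2.
Check: 2 mod 13 = 2, 2 mod 9 = 2.

2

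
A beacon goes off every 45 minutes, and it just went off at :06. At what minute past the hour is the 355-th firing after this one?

355·45 = 15975.
15975 mod 60 = 15 (since 266·60 = 15960).
(6 + 15) mod 60 = 21.

21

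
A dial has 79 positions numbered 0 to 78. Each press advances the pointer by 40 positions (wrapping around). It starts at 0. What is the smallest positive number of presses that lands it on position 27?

40⁻¹ ≡ 2 (mod 79) because 40·2 = 80 = 1·79 + 1.
Multiplying both sides by 2: x ≡ 2·27 = 54 ≡ 54 (mod 79).

54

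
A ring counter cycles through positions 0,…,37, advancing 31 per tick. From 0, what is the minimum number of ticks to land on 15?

25

The inverse of 31 mod 38 is 27 (since 31·27 = 837 ≡ 1).
So x ≡ 27·15 = 405 ≡ 25 (mod 38).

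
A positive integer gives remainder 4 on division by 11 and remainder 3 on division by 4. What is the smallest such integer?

15

x ≡ 3 (mod 4) gives x ∈ {3, 7, 11, 15}.
The first of these with x mod 11 = 4 is 15.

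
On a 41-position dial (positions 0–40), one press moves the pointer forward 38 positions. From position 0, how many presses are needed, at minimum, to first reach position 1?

41 = 1·38 + 3
38 = 12·3 + 2
3 = 1·2 + 1
2 = 2·1 + 0
Back-substituting gives 38·27 ≡ 1 (mod 41).

27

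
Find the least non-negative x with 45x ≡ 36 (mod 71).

15

The inverse of 45 mod 71 is 30 (since 45·30 = 1350 ≡ 1).
So x ≡ 30·36 = 1080 ≡ 15 (mod 71).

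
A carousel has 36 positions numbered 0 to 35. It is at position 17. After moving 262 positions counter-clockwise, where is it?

7

262 = 7·36 + 10, so 262 mod 36 = 10.
(17 − 10) mod 36 = 7.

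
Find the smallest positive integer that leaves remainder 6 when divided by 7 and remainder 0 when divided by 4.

20

Since 4·2 ≡ 1 (mod 7), take x = 0 + 4·((6−0)·2 mod 7) = 0 + 4·5 = 20.
Check: 20 mod 7 = 6, 20 mod 4 = 0.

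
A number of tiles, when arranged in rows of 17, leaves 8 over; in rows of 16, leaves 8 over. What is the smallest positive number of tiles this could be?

Since 16·16 ≡ 1 (mod 17), take x = 8 + 16·((8−8)·16 mod 17) = 8 + 16·0 = 8.
Check: 8 mod 17 = 8, 8 mod 16 = 8.

8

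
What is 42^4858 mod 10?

Last digits of 2^n: 2, 4, 8, 6 (period 4).
4858 mod 4 = 2, so the last digit matches 2^2 = 4.

4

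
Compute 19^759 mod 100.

Successive squares of 19 mod 100: 19^1≡19, 19^2≡61, 19^4≡21, 19^8≡41, 19^16≡81, 19^32≡61, 19^64≡21, 19^128≡41, 19^256≡81, 19^512≡61.
Since 759 = 1 + 2 + 4 + 16 + 32 + 64 + 128 + 512 in binary, 19^759 ≡ 19·61·21·81·61·21·41·61 ≡ 79 (mod 100).

79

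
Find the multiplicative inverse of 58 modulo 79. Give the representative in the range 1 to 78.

58·15 = 870 = 11·79 + 1, so 58⁻¹ ≡ 15 (mod 79).

15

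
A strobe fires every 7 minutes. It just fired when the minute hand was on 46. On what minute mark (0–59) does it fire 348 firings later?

348·7 = 2436.
Dividing 2436 by 60 gives quotient 40 and remainder 36.
(46 + 36) mod 60 = 22.

22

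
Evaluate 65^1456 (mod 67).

Successive squares of 65 mod 67: 65^1≡65, 65^2≡4, 65^4≡16, 65^8≡55, 65^16≡10, 65^32≡33, 65^64≡17, 65^128≡21, 65^256≡39, 65^512≡47, 65^1024≡65.
Since 1456 = 16 + 32 + 128 + 256 + 1024 in binary, 65^1456 ≡ 10·33·21·39·65 ≡ 16 (mod 67).

16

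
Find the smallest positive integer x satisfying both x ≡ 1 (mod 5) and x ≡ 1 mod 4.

x ≡ 1 (mod 4) gives x ∈ {1}.
The first of these with x mod 5 = 1 is 1.

1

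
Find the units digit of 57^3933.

The units digit of 57^n cycles with period 4: 7, 9, 3, 1, …
3933 mod 4 = 1, so the last digit matches 7^1 = 7.

7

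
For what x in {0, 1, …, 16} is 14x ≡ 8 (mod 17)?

14⁻¹ ≡ 11 (mod 17) because 14·11 = 154 = 9·17 + 1.
So x ≡ 11·8 = 88 ≡ 3 (mod 17).
Check: 14·3 = 42 = 2·17 + 8.

3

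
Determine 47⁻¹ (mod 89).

36

89 = 1·47 + 42
47 = 1·42 + 5
42 = 8·5 + 2
5 = 2·2 + 1
2 = 2·1 + 0
Back-substituting gives 47·36 ≡ 1 (mod 89).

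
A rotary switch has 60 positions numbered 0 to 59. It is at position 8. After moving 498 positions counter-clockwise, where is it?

498 − 8·60 = 18, so 498 ≡ 18 (mod 60).
(8 − 18) mod 60 = 50.

50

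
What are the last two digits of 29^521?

29

By repeated squaring mod 100: 29^1≡29, 29^2≡41, 29^4≡81, 29^8≡61, 29^16≡21, 29^32≡41, 29^64≡81, 29^128≡61, 29^256≡21, 29^512≡41.
521 = 1 + 8 + 512, so 29^521 ≡ 29·61·41 ≡ 29 (mod 100).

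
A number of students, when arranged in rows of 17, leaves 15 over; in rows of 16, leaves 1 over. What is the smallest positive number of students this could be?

Since 16·16 ≡ 1 (mod 17), take x = 1 + 16·((15−1)·16 mod 17) = 1 + 16·3 = 49.
Check: 49 mod 17 = 15, 49 mod 16 = 1.

49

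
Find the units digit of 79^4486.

The units digit of 79^n cycles with period 2: 9, 1, …
4486 leaves remainder 0 on division by 2, so 79^4486 ends in 1.

1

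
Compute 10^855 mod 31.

1

By repeated squaring mod 31: 10^1≡10, 10^2≡7, 10^4≡18, 10^8≡14, 10^16≡10, 10^32≡7, 10^64≡18, 10^128≡14, 10^256≡10, 10^512≡7.
855 = 1 + 2 + 4 + 16 + 64 + 256 + 512, so 10^855 ≡ 10·7·18·10·18·10·7 ≡ 1 (mod 31).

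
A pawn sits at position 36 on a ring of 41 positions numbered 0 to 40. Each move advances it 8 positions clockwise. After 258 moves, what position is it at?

258·8 = 2064.
Dividing 2064 by 41 gives quotient 50 and remainder 14.
(36 + 14) mod 41 = 9.

9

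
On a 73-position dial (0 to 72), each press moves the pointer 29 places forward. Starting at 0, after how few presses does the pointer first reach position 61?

29⁻¹ ≡ 68 (mod 73) because 29·68 = 1972 = 27·73 + 1.
Multiplying both sides by 68: x ≡ 68·61 = 4148 ≡ 60 (mod 73).

60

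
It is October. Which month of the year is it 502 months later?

502 − 41·12 = 10, so 502 ≡ 10 (mod 12).
October + 10 months → August.

August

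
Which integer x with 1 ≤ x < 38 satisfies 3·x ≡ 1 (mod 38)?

3·13 = 39 = 1·38 + 1, so 3⁻¹ ≡ 13 (mod 38).

13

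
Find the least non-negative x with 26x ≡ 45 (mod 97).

95

The inverse of 26 mod 97 is 56 (since 26·56 = 1456 ≡ 1).
So x ≡ 56·45 = 2520 ≡ 95 (mod 97).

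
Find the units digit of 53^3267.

Powers of 3 mod 10 repeat with period 4: 3, 9, 7, 1.
3267 mod 4 = 3, so the last digit matches 3^3 = 7.

7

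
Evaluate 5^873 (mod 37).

Square-and-reduce mod 37: 5^1≡5, 5^2≡25, 5^4≡33, 5^8≡16, 5^16≡34, 5^32≡9, 5^64≡7, 5^128≡12, 5^256≡33, 5^512≡16.
873 = 1 + 8 + 32 + 64 + 256 + 512, so 5^873 ≡ 5·16·9·7·33·16 ≡ 6 (mod 37).

6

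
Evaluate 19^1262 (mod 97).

18

Successive squares of 19 mod 97: 19^1≡19, 19^2≡70, 19^4≡50, 19^8≡75, 19^16≡96, 19^32≡1, 19^64≡1, 19^128≡1, 19^256≡1, 19^512≡1, 19^1024≡1.
1262 = 2 + 4 + 8 + 32 + 64 + 128 + 1024, so 19^1262 ≡ 70·50·75·1·1·1·1 ≡ 18 (mod 97).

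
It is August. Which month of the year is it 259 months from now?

259 mod 12 = 7 (since 21·12 = 252).
August + 7 months → March.

March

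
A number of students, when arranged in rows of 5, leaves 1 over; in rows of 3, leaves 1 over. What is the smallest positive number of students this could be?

1

x ≡ 1 (mod 3) gives x ∈ {1}.
The first of these with x mod 5 = 1 is 1.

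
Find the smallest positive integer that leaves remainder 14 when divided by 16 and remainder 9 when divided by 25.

334

x ≡ 14 (mod 16) gives x ∈ {14, 30, 46, 62, 78, 94, 110, 126, …}.
The first of these with x mod 25 = 9 is 334.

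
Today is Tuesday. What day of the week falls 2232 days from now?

Monday

2232 mod 7 = 6 (since 318·7 = 2226).
Tuesday + 6 days → Monday.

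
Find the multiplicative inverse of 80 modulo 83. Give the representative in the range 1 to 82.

55

83 = 1·80 + 3
80 = 26·3 + 2
3 = 1·2 + 1
2 = 2·1 + 0
Back-substituting gives 80·55 ≡ 1 (mod 83).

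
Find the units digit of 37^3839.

3

Last digits of 7^n: 7, 9, 3, 1 (period 4).
3839 mod 4 = 3, so the last digit matches 7^3 = 3.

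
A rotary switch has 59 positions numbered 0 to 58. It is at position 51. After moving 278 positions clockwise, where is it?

278 mod 59 = 42 (since 4·59 = 236).
(51 + 42) mod 59 = 34.

34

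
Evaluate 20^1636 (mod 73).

Square-and-reduce mod 73: 20^1≡20, 20^2≡35, 20^4≡57, 20^8≡37, 20^16≡55, 20^32≡32, 20^64≡2, 20^128≡4, 20^256≡16, 20^512≡37, 20^1024≡55.
Since 1636 = 4 + 32 + 64 + 512 + 1024 in binary, 20^1636 ≡ 57·32·2·37·55 ≡ 18 (mod 73).

18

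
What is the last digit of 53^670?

Last digits of 3^n: 3, 9, 7, 1 (period 4).
670 leaves remainder 2 on division by 4, so 53^670 ends in 9.

9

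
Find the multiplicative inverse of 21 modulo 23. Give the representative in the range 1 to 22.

21·11 = 231 = 10·23 + 1, so 21⁻¹ ≡ 11 (mod 23).

11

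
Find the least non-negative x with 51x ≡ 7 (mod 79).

The inverse of 51 mod 79 is 31 (since 51·31 = 1581 ≡ 1).
Multiplying both sides by 31: x ≡ 31·7 = 217 ≡ 59 (mod 79).

59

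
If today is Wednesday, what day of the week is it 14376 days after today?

Monday

Dividing 14376 by 7 gives quotient 2053 and remainder 5.
Wednesday + 5 days → Monday.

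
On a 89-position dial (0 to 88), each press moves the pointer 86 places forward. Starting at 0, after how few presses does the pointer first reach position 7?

86⁻¹ ≡ 59 (mod 89) because 86·59 = 5074 = 57·89 + 1.
Multiplying both sides by 59: x ≡ 59·7 = 413 ≡ 57 (mod 89).

57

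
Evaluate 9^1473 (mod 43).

Successive squares of 9 mod 43: 9^1≡9, 9^2≡38, 9^4≡25, 9^8≡23, 9^16≡13, 9^32≡40, 9^64≡9, 9^128≡38, 9^256≡25, 9^512≡23, 9^1024≡13.
1473 = 1 + 64 + 128 + 256 + 1024, so 9^1473 ≡ 9·9·38·25·13 ≡ 41 (mod 43).

41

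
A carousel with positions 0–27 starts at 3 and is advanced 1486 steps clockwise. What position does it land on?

5

1486 − 53·28 = 2, so 1486 ≡ 2 (mod 28).
(3 + 2) mod 28 = 5.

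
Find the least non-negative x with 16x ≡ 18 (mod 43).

The inverse of 16 mod 43 is 35 (since 16·35 = 560 ≡ 1).
So x ≡ 35·18 = 630 ≡ 28 (mod 43).

28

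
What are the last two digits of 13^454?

Successive squares of 13 mod 100: 13^1≡13, 13^2≡69, 13^4≡61, 13^8≡21, 13^16≡41, 13^32≡81, 13^64≡61, 13^128≡21, 13^256≡41.
Since 454 = 2 + 4 + 64 + 128 + 256 in binary, 13^454 ≡ 69·61·61·21·41 ≡ 89 (mod 100).

89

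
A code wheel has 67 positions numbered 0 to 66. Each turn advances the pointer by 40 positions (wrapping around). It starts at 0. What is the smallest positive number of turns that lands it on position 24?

40⁻¹ ≡ 62 (mod 67) because 40·62 = 2480 = 37·67 + 1.
Multiplying both sides by 62: x ≡ 62·24 = 1488 ≡ 14 (mod 67).
Check: 40·14 = 560 = 8·67 + 24.

14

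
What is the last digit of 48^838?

4

Powers of 8 mod 10 repeat with period 4: 8, 4, 2, 6.
838 mod 4 = 2, so the last digit matches 8^2 = 4.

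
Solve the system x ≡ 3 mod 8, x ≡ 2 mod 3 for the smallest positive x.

11

Since 3·3 ≡ 1 (mod 8), take x = 2 + 3·((3−2)·3 mod 8) = 2 + 3·3 = 11.
Check: 11 mod 8 = 3, 11 mod 3 = 2.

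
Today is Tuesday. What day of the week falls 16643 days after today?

16643 mod 7 = 4 (since 2377·7 = 16639).
Tuesday + 4 days → Saturday.

Saturday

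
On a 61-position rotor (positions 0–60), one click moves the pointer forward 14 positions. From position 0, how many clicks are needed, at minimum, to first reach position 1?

48

14·48 = 672 = 11·61 + 1, so 14⁻¹ ≡ 48 (mod 61).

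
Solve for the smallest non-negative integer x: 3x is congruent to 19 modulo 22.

3⁻¹ ≡ 15 (mod 22) because 3·15 = 45 = 2·22 + 1.
So x ≡ 15·19 = 285 ≡ 21 (mod 22).

21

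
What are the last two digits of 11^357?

Successive squares of 11 mod 100: 11^1≡11, 11^2≡21, 11^4≡41, 11^8≡81, 11^16≡61, 11^32≡21, 11^64≡41, 11^128≡81, 11^256≡61.
357 = 1 + 4 + 32 + 64 + 256, so 11^357 ≡ 11·41·21·41·61 ≡ 71 (mod 100).

71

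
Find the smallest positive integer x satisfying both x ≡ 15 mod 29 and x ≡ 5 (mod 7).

131

Since 7·25 ≡ 1 (mod 29), take x = 5 + 7·((15−5)·25 mod 29) = 5 + 7·18 = 131.
Check: 131 mod 29 = 15, 131 mod 7 = 5.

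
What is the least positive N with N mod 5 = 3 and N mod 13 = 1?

53

x ≡ 3 (mod 5) gives x ∈ {3, 8, 13, 18, 23, 28, 33, 38, …}.
The first of these with x mod 13 = 1 is 53.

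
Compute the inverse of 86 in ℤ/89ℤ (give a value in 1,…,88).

59

89 = 1·86 + 3
86 = 28·3 + 2
3 = 1·2 + 1
2 = 2·1 + 0
Back-substituting gives 86·59 ≡ 1 (mod 89).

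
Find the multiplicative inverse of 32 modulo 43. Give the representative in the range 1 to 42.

43 = 1·32 + 11
32 = 2·11 + 10
11 = 1·10 + 1
10 = 10·1 + 0
Back-substituting gives 32·39 ≡ 1 (mod 43).

39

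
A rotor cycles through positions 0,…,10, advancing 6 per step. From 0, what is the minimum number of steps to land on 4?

6⁻¹ ≡ 2 (mod 11) because 6·2 = 12 = 1·11 + 1.
Multiplying both sides by 2: x ≡ 2·4 = 8 ≡ 8 (mod 11).

8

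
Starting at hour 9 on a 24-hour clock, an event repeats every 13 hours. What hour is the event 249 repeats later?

249·13 = 3237.
3237 mod 24 = 21 (since 134·24 = 3216).
(9 + 21) mod 24 = 6.

6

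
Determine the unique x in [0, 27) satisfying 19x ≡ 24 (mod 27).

24

19⁻¹ ≡ 10 (mod 27) because 19·10 = 190 = 7·27 + 1.
So x ≡ 10·24 = 240 ≡ 24 (mod 27).
Check: 19·24 = 456 = 16·27 + 24.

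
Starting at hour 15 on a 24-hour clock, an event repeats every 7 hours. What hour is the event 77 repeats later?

77·7 = 539.
539 − 22·24 = 11, so 539 ≡ 11 (mod 24).
(15 + 11) mod 24 = 2.

2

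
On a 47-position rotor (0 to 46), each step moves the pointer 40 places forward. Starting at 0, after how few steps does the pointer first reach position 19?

4

The inverse of 40 mod 47 is 20 (since 40·20 = 800 ≡ 1).
So x ≡ 20·19 = 380 ≡ 4 (mod 47).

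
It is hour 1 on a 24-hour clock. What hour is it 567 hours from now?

16

567 = 23·24 + 15, so 567 mod 24 = 15.
(1 + 15) mod 24 = 16.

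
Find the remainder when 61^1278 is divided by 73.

Square-and-reduce mod 73: 61^1≡61, 61^2≡71, 61^4≡4, 61^8≡16, 61^16≡37, 61^32≡55, 61^64≡32, 61^128≡2, 61^256≡4, 61^512≡16, 61^1024≡37.
Since 1278 = 2 + 4 + 8 + 16 + 32 + 64 + 128 + 1024 in binary, 61^1278 ≡ 71·4·16·37·55·32·2·37 ≡ 72 (mod 73).

72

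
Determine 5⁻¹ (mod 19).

5·4 = 20 = 1·19 + 1, so 5⁻¹ ≡ 4 (mod 19).

4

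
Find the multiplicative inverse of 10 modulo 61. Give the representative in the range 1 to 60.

61 = 6·10 + 1
10 = 10·1 + 0
Back-substituting gives 10·55 ≡ 1 (mod 61).

55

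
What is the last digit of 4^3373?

Powers of 4 mod 10 repeat with period 2: 4, 6.
3373 leaves remainder 1 on division by 2, so 4^3373 ends in 4.

4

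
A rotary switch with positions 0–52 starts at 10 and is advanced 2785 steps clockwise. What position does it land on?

2785 = 52·53 + 29, so 2785 mod 53 = 29.
(10 + 29) mod 53 = 39.

39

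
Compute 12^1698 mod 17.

8

Successive squares of 12 mod 17: 12^1≡12, 12^2≡8, 12^4≡13, 12^8≡16, 12^16≡1, 12^32≡1, 12^64≡1, 12^128≡1, 12^256≡1, 12^512≡1, 12^1024≡1.
Since 1698 = 2 + 32 + 128 + 512 + 1024 in binary, 12^1698 ≡ 8·1·1·1·1 ≡ 8 (mod 17).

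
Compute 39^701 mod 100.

39

Successive squares of 39 mod 100: 39^1≡39, 39^2≡21, 39^4≡41, 39^8≡81, 39^16≡61, 39^32≡21, 39^64≡41, 39^128≡81, 39^256≡61, 39^512≡21.
Since 701 = 1 + 4 + 8 + 16 + 32 + 128 + 512 in binary, 39^701 ≡ 39·41·81·61·21·81·21 ≡ 39 (mod 100).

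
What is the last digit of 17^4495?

3

The units digit of 17^n cycles with period 4: 7, 9, 3, 1, …
4495 mod 4 = 3, so the last digit matches 7^3 = 3.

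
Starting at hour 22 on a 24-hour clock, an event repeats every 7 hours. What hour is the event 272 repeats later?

6

272·7 = 1904.
Dividing 1904 by 24 gives quotient 79 and remainder 8.
(22 + 8) mod 24 = 6.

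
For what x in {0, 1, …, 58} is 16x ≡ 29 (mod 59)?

35

The inverse of 16 mod 59 is 48 (since 16·48 = 768 ≡ 1).
So x ≡ 48·29 = 1392 ≡ 35 (mod 59).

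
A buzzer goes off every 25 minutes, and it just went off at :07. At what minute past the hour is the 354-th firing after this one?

37

354·25 = 8850.
8850 − 147·60 = 30, so 8850 ≡ 30 (mod 60).
(7 + 30) mod 60 = 37.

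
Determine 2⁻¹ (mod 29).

15

2·15 = 30 = 1·29 + 1, so 2⁻¹ ≡ 15 (mod 29).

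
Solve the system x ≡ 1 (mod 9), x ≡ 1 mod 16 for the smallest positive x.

x ≡ 1 (mod 9) gives x ∈ {1}.
The first of these with x mod 16 = 1 is 1.

1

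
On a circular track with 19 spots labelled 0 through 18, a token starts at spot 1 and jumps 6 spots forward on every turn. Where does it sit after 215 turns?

215·6 = 1290.
Dividing 1290 by 19 gives quotient 67 and remainder 17.
(1 + 17) mod 19 = 18.

18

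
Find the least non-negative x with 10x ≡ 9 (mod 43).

10⁻¹ ≡ 13 (mod 43) because 10·13 = 130 = 3·43 + 1.
Multiplying both sides by 13: x ≡ 13·9 = 117 ≡ 31 (mod 43).
Check: 10·31 = 310 = 7·43 + 9.

31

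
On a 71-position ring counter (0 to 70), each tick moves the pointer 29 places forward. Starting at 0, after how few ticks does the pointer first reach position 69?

44

The inverse of 29 mod 71 is 49 (since 29·49 = 1421 ≡ 1).
Multiplying both sides by 49: x ≡ 49·69 = 3381 ≡ 44 (mod 71).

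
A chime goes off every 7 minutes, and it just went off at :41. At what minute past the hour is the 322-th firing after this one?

322·7 = 2254.
2254 = 37·60 + 34, so 2254 mod 60 = 34.
(41 + 34) mod 60 = 15.

15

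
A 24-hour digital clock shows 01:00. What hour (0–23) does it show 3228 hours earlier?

Dividing 3228 by 24 gives quotient 134 and remainder 12.
(1 − 12) mod 24 = 13.

13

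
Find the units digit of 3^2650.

The units digit of 3^n cycles with period 4: 3, 9, 7, 1, …
2650 leaves remainder 2 on division by 4, so 3^2650 ends in 9.

9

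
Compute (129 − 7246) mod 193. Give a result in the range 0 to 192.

7246 = 37·193 + 105, so 7246 mod 193 = 105.
(129 − 105) mod 193 = 24.

24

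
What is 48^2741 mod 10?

8

The units digit of 48^n cycles with period 4: 8, 4, 2, 6, …
2741 mod 4 = 1, so the last digit matches 8^1 = 8.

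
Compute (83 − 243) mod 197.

37

Dividing 243 by 197 gives quotient 1 and remainder 46.
(83 − 46) mod 197 = 37.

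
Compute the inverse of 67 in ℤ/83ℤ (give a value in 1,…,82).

57

83 = 1·67 + 16
67 = 4·16 + 3
16 = 5·3 + 1
3 = 3·1 + 0
Back-substituting gives 67·57 ≡ 1 (mod 83).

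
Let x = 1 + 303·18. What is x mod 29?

3

303·18 = 5454.
Dividing 5454 by 29 gives quotient 188 and remainder 2.
(1 + 2) mod 29 = 3.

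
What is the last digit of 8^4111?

The units digit of 8^n cycles with period 4: 8, 4, 2, 6, …
4111 leaves remainder 3 on division by 4, so 8^4111 ends in 2.

2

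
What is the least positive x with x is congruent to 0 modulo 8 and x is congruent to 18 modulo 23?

Since 23·7 ≡ 1 (mod 8), take x = 18 + 23·((0−18)·7 mod 8) = 18 + 23·2 = 64.
Check: 64 mod 8 = 0, 64 mod 23 = 18.

64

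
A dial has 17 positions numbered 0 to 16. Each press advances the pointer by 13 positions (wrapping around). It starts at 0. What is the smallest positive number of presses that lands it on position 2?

8

The inverse of 13 mod 17 is 4 (since 13·4 = 52 ≡ 1).
Multiplying both sides by 4: x ≡ 4·2 = 8 ≡ 8 (mod 17).
Check: 13·8 = 104 = 6·17 + 2.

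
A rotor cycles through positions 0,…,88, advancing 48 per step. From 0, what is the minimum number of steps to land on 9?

The inverse of 48 mod 89 is 13 (since 48·13 = 624 ≡ 1).
So x ≡ 13·9 = 117 ≡ 28 (mod 89).

28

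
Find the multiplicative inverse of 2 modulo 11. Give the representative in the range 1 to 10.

11 = 5·2 + 1
2 = 2·1 + 0
Back-substituting gives 2·6 ≡ 1 (mod 11).

6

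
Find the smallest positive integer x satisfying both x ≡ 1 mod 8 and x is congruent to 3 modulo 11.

25

x ≡ 1 (mod 8) gives x ∈ {1, 9, 17, 25}.
The first of these with x mod 11 = 3 is 25.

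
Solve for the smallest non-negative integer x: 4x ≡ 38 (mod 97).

4⁻¹ ≡ 73 (mod 97) because 4·73 = 292 = 3·97 + 1.
Multiplying both sides by 73: x ≡ 73·38 = 2774 ≡ 58 (mod 97).
Check: 4·58 = 232 = 2·97 + 38.

58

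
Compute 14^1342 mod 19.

Square-and-reduce mod 19: 14^1≡14, 14^2≡6, 14^4≡17, 14^8≡4, 14^16≡16, 14^32≡9, 14^64≡5, 14^128≡6, 14^256≡17, 14^512≡4, 14^1024≡16.
Since 1342 = 2 + 4 + 8 + 16 + 32 + 256 + 1024 in binary, 14^1342 ≡ 6·17·4·16·9·17·16 ≡ 5 (mod 19).

5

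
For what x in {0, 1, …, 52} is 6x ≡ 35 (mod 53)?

The inverse of 6 mod 53 is 9 (since 6·9 = 54 ≡ 1).
So x ≡ 9·35 = 315 ≡ 50 (mod 53).

50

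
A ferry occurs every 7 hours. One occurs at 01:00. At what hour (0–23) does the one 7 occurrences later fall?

2

7·7 = 49.
49 = 2·24 + 1, so 49 mod 24 = 1.
(1 + 1) mod 24 = 2.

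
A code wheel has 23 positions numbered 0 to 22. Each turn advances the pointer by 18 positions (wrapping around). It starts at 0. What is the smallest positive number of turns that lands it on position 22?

14

The inverse of 18 mod 23 is 9 (since 18·9 = 162 ≡ 1).
So x ≡ 9·22 = 198 ≡ 14 (mod 23).
Check: 18·14 = 252 = 10·23 + 22.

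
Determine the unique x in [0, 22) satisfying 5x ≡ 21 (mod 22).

5⁻¹ ≡ 9 (mod 22) because 5·9 = 45 = 2·22 + 1.
So x ≡ 9·21 = 189 ≡ 13 (mod 22).

13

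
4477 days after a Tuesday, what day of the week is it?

Saturday

4477 − 639·7 = 4, so 4477 ≡ 4 (mod 7).
Tuesday + 4 days → Saturday.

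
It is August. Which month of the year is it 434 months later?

October

434 = 36·12 + 2, so 434 mod 12 = 2.
August + 2 months → October.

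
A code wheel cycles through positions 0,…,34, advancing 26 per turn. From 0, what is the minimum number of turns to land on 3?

23

The inverse of 26 mod 35 is 31 (since 26·31 = 806 ≡ 1).
Multiplying both sides by 31: x ≡ 31·3 = 93 ≡ 23 (mod 35).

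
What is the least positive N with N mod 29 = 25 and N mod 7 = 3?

199

x ≡ 3 (mod 7) gives x ∈ {3, 10, 17, 24, 31, 38, 45, 52, …}.
The first of these with x mod 29 = 25 is 199.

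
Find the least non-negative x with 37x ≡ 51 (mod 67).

37⁻¹ ≡ 29 (mod 67) because 37·29 = 1073 = 16·67 + 1.
Multiplying both sides by 29: x ≡ 29·51 = 1479 ≡ 5 (mod 67).
Check: 37·5 = 185 = 2·67 + 51.

5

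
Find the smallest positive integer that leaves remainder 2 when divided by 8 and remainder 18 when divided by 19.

18

Since 19·3 ≡ 1 (mod 8), take x = 18 + 19·((2−18)·3 mod 8) = 18 + 19·0 = 18.
Check: 18 mod 8 = 2, 18 mod 19 = 18.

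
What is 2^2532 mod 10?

The units digit of 2^n cycles with period 4: 2, 4, 8, 6, …
2532 mod 4 = 0, so the last digit matches 2^4 = 6.

6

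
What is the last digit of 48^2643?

Powers of 8 mod 10 repeat with period 4: 8, 4, 2, 6.
2643 leaves remainder 3 on division by 4, so 48^2643 ends in 2.

2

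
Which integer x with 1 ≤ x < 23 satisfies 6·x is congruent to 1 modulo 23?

23 = 3·6 + 5
6 = 1·5 + 1
5 = 5·1 + 0
Back-substituting gives 6·4 ≡ 1 (mod 23).

4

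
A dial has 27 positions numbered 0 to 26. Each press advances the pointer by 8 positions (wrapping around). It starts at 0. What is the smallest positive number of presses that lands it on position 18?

The inverse of 8 mod 27 is 17 (since 8·17 = 136 ≡ 1).
Multiplying both sides by 17: x ≡ 17·18 = 306 ≡ 9 (mod 27).

9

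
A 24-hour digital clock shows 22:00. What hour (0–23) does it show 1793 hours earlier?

5

1793 mod 24 = 17 (since 74·24 = 1776).
(22 − 17) mod 24 = 5.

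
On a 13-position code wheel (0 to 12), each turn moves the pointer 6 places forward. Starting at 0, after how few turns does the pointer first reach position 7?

6⁻¹ ≡ 11 (mod 13) because 6·11 = 66 = 5·13 + 1.
Multiplying both sides by 11: x ≡ 11·7 = 77 ≡ 12 (mod 13).
Check: 6·12 = 72 = 5·13 + 7.

12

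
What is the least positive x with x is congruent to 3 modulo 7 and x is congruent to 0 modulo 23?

x ≡ 3 (mod 7) gives x ∈ {3, 10, 17, 24, 31, 38, 45, 52, …}.
The first of these with x mod 23 = 0 is 115.

115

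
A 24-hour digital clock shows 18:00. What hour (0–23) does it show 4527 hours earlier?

4527 = 188·24 + 15, so 4527 mod 24 = 15.
(18 − 15) mod 24 = 3.

3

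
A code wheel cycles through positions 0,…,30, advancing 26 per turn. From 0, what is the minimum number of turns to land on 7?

11

The inverse of 26 mod 31 is 6 (since 26·6 = 156 ≡ 1).
Multiplying both sides by 6: x ≡ 6·7 = 42 ≡ 11 (mod 31).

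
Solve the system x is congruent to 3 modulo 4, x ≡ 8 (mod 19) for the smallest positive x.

27

x ≡ 3 (mod 4) gives x ∈ {3, 7, 11, 15, 19, 23, 27}.
The first of these with x mod 19 = 8 is 27.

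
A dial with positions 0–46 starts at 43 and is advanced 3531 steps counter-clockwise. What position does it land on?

37

3531 = 75·47 + 6, so 3531 mod 47 = 6.
(43 − 6) mod 47 = 37.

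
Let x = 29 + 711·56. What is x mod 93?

711·56 = 39816.
39816 = 428·93 + 12, so 39816 mod 93 = 12.
(29 + 12) mod 93 = 41.

41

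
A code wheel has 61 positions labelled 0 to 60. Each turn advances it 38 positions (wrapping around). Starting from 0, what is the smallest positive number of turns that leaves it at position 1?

61 = 1·38 + 23
38 = 1·23 + 15
23 = 1·15 + 8
15 = 1·8 + 7
8 = 1·7 + 1
7 = 7·1 + 0
Back-substituting gives 38·53 ≡ 1 (mod 61).

53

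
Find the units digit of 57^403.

3

Last digits of 7^n: 7, 9, 3, 1 (period 4).
403 leaves remainder 3 on division by 4, so 57^403 ends in 3.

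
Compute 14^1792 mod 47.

6

By repeated squaring mod 47: 14^1≡14, 14^2≡8, 14^4≡17, 14^8≡7, 14^16≡2, 14^32≡4, 14^64≡16, 14^128≡21, 14^256≡18, 14^512≡42, 14^1024≡25.
1792 = 256 + 512 + 1024, so 14^1792 ≡ 18·42·25 ≡ 6 (mod 47).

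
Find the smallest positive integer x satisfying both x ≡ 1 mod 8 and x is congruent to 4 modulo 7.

x ≡ 4 (mod 7) gives x ∈ {4, 11, 18, 25}.
The first of these with x mod 8 = 1 is 25.

25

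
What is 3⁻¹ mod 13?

13 = 4·3 + 1
3 = 3·1 + 0
Back-substituting gives 3·9 ≡ 1 (mod 13).

9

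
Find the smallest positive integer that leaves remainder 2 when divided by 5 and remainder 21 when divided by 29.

x ≡ 2 (mod 5) gives x ∈ {2, 7, 12, 17, 22, 27, 32, 37, …}.
The first of these with x mod 29 = 21 is 137.

137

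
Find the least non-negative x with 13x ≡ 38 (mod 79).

The inverse of 13 mod 79 is 73 (since 13·73 = 949 ≡ 1).
So x ≡ 73·38 = 2774 ≡ 9 (mod 79).
Check: 13·9 = 117 = 1·79 + 38.

9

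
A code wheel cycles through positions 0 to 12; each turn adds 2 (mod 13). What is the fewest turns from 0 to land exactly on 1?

13 = 6·2 + 1
2 = 2·1 + 0
Back-substituting gives 2·7 ≡ 1 (mod 13).

7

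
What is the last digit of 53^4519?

7

Powers of 3 mod 10 repeat with period 4: 3, 9, 7, 1.
4519 mod 4 = 3, so the last digit matches 3^3 = 7.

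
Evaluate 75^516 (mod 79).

By repeated squaring mod 79: 75^1≡75, 75^2≡16, 75^4≡19, 75^8≡45, 75^16≡50, 75^32≡51, 75^64≡73, 75^128≡36, 75^256≡32, 75^512≡76.
Since 516 = 4 + 512 in binary, 75^516 ≡ 19·76 ≡ 22 (mod 79).

22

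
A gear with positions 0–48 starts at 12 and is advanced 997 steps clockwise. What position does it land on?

Dividing 997 by 49 gives quotient 20 and remainder 17.
(12 + 17) mod 49 = 29.

29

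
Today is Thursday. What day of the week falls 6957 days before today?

Friday

6957 − 993·7 = 6, so 6957 ≡ 6 (mod 7).
Thursday − 6 days → Friday.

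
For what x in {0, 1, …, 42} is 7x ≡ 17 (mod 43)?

27

7⁻¹ ≡ 37 (mod 43) because 7·37 = 259 = 6·43 + 1.
So x ≡ 37·17 = 629 ≡ 27 (mod 43).
Check: 7·27 = 189 = 4·43 + 17.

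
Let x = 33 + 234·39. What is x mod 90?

69

234·39 = 9126.
9126 − 101·90 = 36, so 9126 ≡ 36 (mod 90).
(33 + 36) mod 90 = 69.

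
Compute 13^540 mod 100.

Square-and-reduce mod 100: 13^1≡13, 13^2≡69, 13^4≡61, 13^8≡21, 13^16≡41, 13^32≡81, 13^64≡61, 13^128≡21, 13^256≡41, 13^512≡81.
540 = 4 + 8 + 16 + 512, so 13^540 ≡ 61·21·41·81 ≡ 1 (mod 100).

1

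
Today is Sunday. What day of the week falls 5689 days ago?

Tuesday

5689 − 812·7 = 5, so 5689 ≡ 5 (mod 7).
Sunday − 5 days → Tuesday.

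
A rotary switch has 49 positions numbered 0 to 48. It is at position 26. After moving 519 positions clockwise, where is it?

519 mod 49 = 29 (since 10·49 = 490).
(26 + 29) mod 49 = 6.

6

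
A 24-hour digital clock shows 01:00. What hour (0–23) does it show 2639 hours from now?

2639 mod 24 = 23 (since 109·24 = 2616).
(1 + 23) mod 24 = 0.

0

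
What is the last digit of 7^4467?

The units digit of 7^n cycles with period 4: 7, 9, 3, 1, …
4467 leaves remainder 3 on division by 4, so 7^4467 ends in 3.

3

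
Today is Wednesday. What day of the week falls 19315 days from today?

Friday

19315 − 2759·7 = 2, so 19315 ≡ 2 (mod 7).
Wednesday + 2 days → Friday.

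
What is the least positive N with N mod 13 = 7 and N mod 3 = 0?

33

x ≡ 0 (mod 3) gives x ∈ {0, 3, 6, 9, 12, 15, 18, 21, …}.
The first of these with x mod 13 = 7 is 33.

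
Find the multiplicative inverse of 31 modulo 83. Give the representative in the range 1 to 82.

75

83 = 2·31 + 21
31 = 1·21 + 10
21 = 2·10 + 1
10 = 10·1 + 0
Back-substituting gives 31·75 ≡ 1 (mod 83).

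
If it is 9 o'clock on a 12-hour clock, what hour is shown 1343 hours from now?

1343 mod 12 = 11 (since 111·12 = 1332).
9 + 11 → 8 on a 12-hour dial.

8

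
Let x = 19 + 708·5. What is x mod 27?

708·5 = 3540.
3540 mod 27 = 3 (since 131·27 = 3537).
(19 + 3) mod 27 = 22.

22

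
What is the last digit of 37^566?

The units digit of 37^n cycles with period 4: 7, 9, 3, 1, …
566 leaves remainder 2 on division by 4, so 37^566 ends in 9.

9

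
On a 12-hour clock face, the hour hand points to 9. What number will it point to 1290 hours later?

3

1290 = 107·12 + 6, so 1290 mod 12 = 6.
9 + 6 → 3 on a 12-hour dial.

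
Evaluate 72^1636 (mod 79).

50

By repeated squaring mod 79: 72^1≡72, 72^2≡49, 72^4≡31, 72^8≡13, 72^16≡11, 72^32≡42, 72^64≡26, 72^128≡44, 72^256≡40, 72^512≡20, 72^1024≡5.
1636 = 4 + 32 + 64 + 512 + 1024, so 72^1636 ≡ 31·42·26·20·5 ≡ 50 (mod 79).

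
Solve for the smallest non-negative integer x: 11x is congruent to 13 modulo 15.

8

11⁻¹ ≡ 11 (mod 15) because 11·11 = 121 = 8·15 + 1.
Multiplying both sides by 11: x ≡ 11·13 = 143 ≡ 8 (mod 15).
Check: 11·8 = 88 = 5·15 + 13.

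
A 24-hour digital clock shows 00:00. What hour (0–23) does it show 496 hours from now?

16

496 − 20·24 = 16, so 496 ≡ 16 (mod 24).
(0 + 16) mod 24 = 16.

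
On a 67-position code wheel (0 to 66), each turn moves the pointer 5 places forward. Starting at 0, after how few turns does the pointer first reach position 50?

The inverse of 5 mod 67 is 27 (since 5·27 = 135 ≡ 1).
Multiplying both sides by 27: x ≡ 27·50 = 1350 ≡ 10 (mod 67).
Check: 5·10 = 50 = 0·67 + 50.

10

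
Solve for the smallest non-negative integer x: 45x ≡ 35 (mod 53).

45⁻¹ ≡ 33 (mod 53) because 45·33 = 1485 = 28·53 + 1.
So x ≡ 33·35 = 1155 ≡ 42 (mod 53).

42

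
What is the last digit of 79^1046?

The units digit of 79^n cycles with period 2: 9, 1, …
1046 mod 2 = 0, so the last digit matches 9^2 = 1.

1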